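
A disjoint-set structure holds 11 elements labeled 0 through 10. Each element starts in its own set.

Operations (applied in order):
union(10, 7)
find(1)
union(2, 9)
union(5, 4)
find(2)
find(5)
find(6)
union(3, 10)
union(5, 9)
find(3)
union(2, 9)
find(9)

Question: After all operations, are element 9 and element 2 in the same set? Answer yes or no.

Answer: yes

Derivation:
Step 1: union(10, 7) -> merged; set of 10 now {7, 10}
Step 2: find(1) -> no change; set of 1 is {1}
Step 3: union(2, 9) -> merged; set of 2 now {2, 9}
Step 4: union(5, 4) -> merged; set of 5 now {4, 5}
Step 5: find(2) -> no change; set of 2 is {2, 9}
Step 6: find(5) -> no change; set of 5 is {4, 5}
Step 7: find(6) -> no change; set of 6 is {6}
Step 8: union(3, 10) -> merged; set of 3 now {3, 7, 10}
Step 9: union(5, 9) -> merged; set of 5 now {2, 4, 5, 9}
Step 10: find(3) -> no change; set of 3 is {3, 7, 10}
Step 11: union(2, 9) -> already same set; set of 2 now {2, 4, 5, 9}
Step 12: find(9) -> no change; set of 9 is {2, 4, 5, 9}
Set of 9: {2, 4, 5, 9}; 2 is a member.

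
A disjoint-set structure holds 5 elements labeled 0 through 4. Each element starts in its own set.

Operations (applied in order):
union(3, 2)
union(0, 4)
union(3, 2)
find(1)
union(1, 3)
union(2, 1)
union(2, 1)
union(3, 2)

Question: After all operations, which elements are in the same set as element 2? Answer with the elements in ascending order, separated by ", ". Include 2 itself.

Step 1: union(3, 2) -> merged; set of 3 now {2, 3}
Step 2: union(0, 4) -> merged; set of 0 now {0, 4}
Step 3: union(3, 2) -> already same set; set of 3 now {2, 3}
Step 4: find(1) -> no change; set of 1 is {1}
Step 5: union(1, 3) -> merged; set of 1 now {1, 2, 3}
Step 6: union(2, 1) -> already same set; set of 2 now {1, 2, 3}
Step 7: union(2, 1) -> already same set; set of 2 now {1, 2, 3}
Step 8: union(3, 2) -> already same set; set of 3 now {1, 2, 3}
Component of 2: {1, 2, 3}

Answer: 1, 2, 3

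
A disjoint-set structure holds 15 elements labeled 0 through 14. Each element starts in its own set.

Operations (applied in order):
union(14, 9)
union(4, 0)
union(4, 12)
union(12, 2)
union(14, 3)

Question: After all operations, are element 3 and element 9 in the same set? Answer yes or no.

Answer: yes

Derivation:
Step 1: union(14, 9) -> merged; set of 14 now {9, 14}
Step 2: union(4, 0) -> merged; set of 4 now {0, 4}
Step 3: union(4, 12) -> merged; set of 4 now {0, 4, 12}
Step 4: union(12, 2) -> merged; set of 12 now {0, 2, 4, 12}
Step 5: union(14, 3) -> merged; set of 14 now {3, 9, 14}
Set of 3: {3, 9, 14}; 9 is a member.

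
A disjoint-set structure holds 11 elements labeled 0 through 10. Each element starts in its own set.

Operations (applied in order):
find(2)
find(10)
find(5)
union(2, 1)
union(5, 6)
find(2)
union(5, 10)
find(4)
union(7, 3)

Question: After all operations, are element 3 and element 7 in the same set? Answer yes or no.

Step 1: find(2) -> no change; set of 2 is {2}
Step 2: find(10) -> no change; set of 10 is {10}
Step 3: find(5) -> no change; set of 5 is {5}
Step 4: union(2, 1) -> merged; set of 2 now {1, 2}
Step 5: union(5, 6) -> merged; set of 5 now {5, 6}
Step 6: find(2) -> no change; set of 2 is {1, 2}
Step 7: union(5, 10) -> merged; set of 5 now {5, 6, 10}
Step 8: find(4) -> no change; set of 4 is {4}
Step 9: union(7, 3) -> merged; set of 7 now {3, 7}
Set of 3: {3, 7}; 7 is a member.

Answer: yes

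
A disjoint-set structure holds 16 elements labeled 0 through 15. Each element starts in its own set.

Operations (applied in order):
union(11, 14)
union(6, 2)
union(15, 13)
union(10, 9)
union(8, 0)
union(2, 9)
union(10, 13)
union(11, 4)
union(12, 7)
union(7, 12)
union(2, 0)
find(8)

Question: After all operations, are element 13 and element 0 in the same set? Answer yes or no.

Step 1: union(11, 14) -> merged; set of 11 now {11, 14}
Step 2: union(6, 2) -> merged; set of 6 now {2, 6}
Step 3: union(15, 13) -> merged; set of 15 now {13, 15}
Step 4: union(10, 9) -> merged; set of 10 now {9, 10}
Step 5: union(8, 0) -> merged; set of 8 now {0, 8}
Step 6: union(2, 9) -> merged; set of 2 now {2, 6, 9, 10}
Step 7: union(10, 13) -> merged; set of 10 now {2, 6, 9, 10, 13, 15}
Step 8: union(11, 4) -> merged; set of 11 now {4, 11, 14}
Step 9: union(12, 7) -> merged; set of 12 now {7, 12}
Step 10: union(7, 12) -> already same set; set of 7 now {7, 12}
Step 11: union(2, 0) -> merged; set of 2 now {0, 2, 6, 8, 9, 10, 13, 15}
Step 12: find(8) -> no change; set of 8 is {0, 2, 6, 8, 9, 10, 13, 15}
Set of 13: {0, 2, 6, 8, 9, 10, 13, 15}; 0 is a member.

Answer: yes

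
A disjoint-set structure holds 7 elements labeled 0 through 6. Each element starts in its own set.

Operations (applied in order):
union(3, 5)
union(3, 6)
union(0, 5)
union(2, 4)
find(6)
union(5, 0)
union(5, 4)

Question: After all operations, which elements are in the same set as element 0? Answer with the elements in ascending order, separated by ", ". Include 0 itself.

Answer: 0, 2, 3, 4, 5, 6

Derivation:
Step 1: union(3, 5) -> merged; set of 3 now {3, 5}
Step 2: union(3, 6) -> merged; set of 3 now {3, 5, 6}
Step 3: union(0, 5) -> merged; set of 0 now {0, 3, 5, 6}
Step 4: union(2, 4) -> merged; set of 2 now {2, 4}
Step 5: find(6) -> no change; set of 6 is {0, 3, 5, 6}
Step 6: union(5, 0) -> already same set; set of 5 now {0, 3, 5, 6}
Step 7: union(5, 4) -> merged; set of 5 now {0, 2, 3, 4, 5, 6}
Component of 0: {0, 2, 3, 4, 5, 6}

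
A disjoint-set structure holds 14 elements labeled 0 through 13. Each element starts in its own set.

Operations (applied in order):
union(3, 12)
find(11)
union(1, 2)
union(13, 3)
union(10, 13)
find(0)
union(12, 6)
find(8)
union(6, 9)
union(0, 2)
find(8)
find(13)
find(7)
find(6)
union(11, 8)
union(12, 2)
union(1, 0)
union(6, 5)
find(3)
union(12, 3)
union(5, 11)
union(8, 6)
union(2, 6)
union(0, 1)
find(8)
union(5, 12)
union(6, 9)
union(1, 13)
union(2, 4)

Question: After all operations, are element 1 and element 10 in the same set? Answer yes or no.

Step 1: union(3, 12) -> merged; set of 3 now {3, 12}
Step 2: find(11) -> no change; set of 11 is {11}
Step 3: union(1, 2) -> merged; set of 1 now {1, 2}
Step 4: union(13, 3) -> merged; set of 13 now {3, 12, 13}
Step 5: union(10, 13) -> merged; set of 10 now {3, 10, 12, 13}
Step 6: find(0) -> no change; set of 0 is {0}
Step 7: union(12, 6) -> merged; set of 12 now {3, 6, 10, 12, 13}
Step 8: find(8) -> no change; set of 8 is {8}
Step 9: union(6, 9) -> merged; set of 6 now {3, 6, 9, 10, 12, 13}
Step 10: union(0, 2) -> merged; set of 0 now {0, 1, 2}
Step 11: find(8) -> no change; set of 8 is {8}
Step 12: find(13) -> no change; set of 13 is {3, 6, 9, 10, 12, 13}
Step 13: find(7) -> no change; set of 7 is {7}
Step 14: find(6) -> no change; set of 6 is {3, 6, 9, 10, 12, 13}
Step 15: union(11, 8) -> merged; set of 11 now {8, 11}
Step 16: union(12, 2) -> merged; set of 12 now {0, 1, 2, 3, 6, 9, 10, 12, 13}
Step 17: union(1, 0) -> already same set; set of 1 now {0, 1, 2, 3, 6, 9, 10, 12, 13}
Step 18: union(6, 5) -> merged; set of 6 now {0, 1, 2, 3, 5, 6, 9, 10, 12, 13}
Step 19: find(3) -> no change; set of 3 is {0, 1, 2, 3, 5, 6, 9, 10, 12, 13}
Step 20: union(12, 3) -> already same set; set of 12 now {0, 1, 2, 3, 5, 6, 9, 10, 12, 13}
Step 21: union(5, 11) -> merged; set of 5 now {0, 1, 2, 3, 5, 6, 8, 9, 10, 11, 12, 13}
Step 22: union(8, 6) -> already same set; set of 8 now {0, 1, 2, 3, 5, 6, 8, 9, 10, 11, 12, 13}
Step 23: union(2, 6) -> already same set; set of 2 now {0, 1, 2, 3, 5, 6, 8, 9, 10, 11, 12, 13}
Step 24: union(0, 1) -> already same set; set of 0 now {0, 1, 2, 3, 5, 6, 8, 9, 10, 11, 12, 13}
Step 25: find(8) -> no change; set of 8 is {0, 1, 2, 3, 5, 6, 8, 9, 10, 11, 12, 13}
Step 26: union(5, 12) -> already same set; set of 5 now {0, 1, 2, 3, 5, 6, 8, 9, 10, 11, 12, 13}
Step 27: union(6, 9) -> already same set; set of 6 now {0, 1, 2, 3, 5, 6, 8, 9, 10, 11, 12, 13}
Step 28: union(1, 13) -> already same set; set of 1 now {0, 1, 2, 3, 5, 6, 8, 9, 10, 11, 12, 13}
Step 29: union(2, 4) -> merged; set of 2 now {0, 1, 2, 3, 4, 5, 6, 8, 9, 10, 11, 12, 13}
Set of 1: {0, 1, 2, 3, 4, 5, 6, 8, 9, 10, 11, 12, 13}; 10 is a member.

Answer: yes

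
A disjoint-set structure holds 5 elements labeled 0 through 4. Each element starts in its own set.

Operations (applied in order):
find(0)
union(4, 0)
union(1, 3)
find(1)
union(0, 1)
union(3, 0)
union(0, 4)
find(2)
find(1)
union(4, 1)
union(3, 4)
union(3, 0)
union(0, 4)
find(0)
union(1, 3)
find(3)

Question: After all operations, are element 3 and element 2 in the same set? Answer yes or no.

Step 1: find(0) -> no change; set of 0 is {0}
Step 2: union(4, 0) -> merged; set of 4 now {0, 4}
Step 3: union(1, 3) -> merged; set of 1 now {1, 3}
Step 4: find(1) -> no change; set of 1 is {1, 3}
Step 5: union(0, 1) -> merged; set of 0 now {0, 1, 3, 4}
Step 6: union(3, 0) -> already same set; set of 3 now {0, 1, 3, 4}
Step 7: union(0, 4) -> already same set; set of 0 now {0, 1, 3, 4}
Step 8: find(2) -> no change; set of 2 is {2}
Step 9: find(1) -> no change; set of 1 is {0, 1, 3, 4}
Step 10: union(4, 1) -> already same set; set of 4 now {0, 1, 3, 4}
Step 11: union(3, 4) -> already same set; set of 3 now {0, 1, 3, 4}
Step 12: union(3, 0) -> already same set; set of 3 now {0, 1, 3, 4}
Step 13: union(0, 4) -> already same set; set of 0 now {0, 1, 3, 4}
Step 14: find(0) -> no change; set of 0 is {0, 1, 3, 4}
Step 15: union(1, 3) -> already same set; set of 1 now {0, 1, 3, 4}
Step 16: find(3) -> no change; set of 3 is {0, 1, 3, 4}
Set of 3: {0, 1, 3, 4}; 2 is not a member.

Answer: no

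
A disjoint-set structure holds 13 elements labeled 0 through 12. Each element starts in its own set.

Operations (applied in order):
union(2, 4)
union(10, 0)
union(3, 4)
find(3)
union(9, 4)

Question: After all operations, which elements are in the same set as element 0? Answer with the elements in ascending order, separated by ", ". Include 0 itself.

Answer: 0, 10

Derivation:
Step 1: union(2, 4) -> merged; set of 2 now {2, 4}
Step 2: union(10, 0) -> merged; set of 10 now {0, 10}
Step 3: union(3, 4) -> merged; set of 3 now {2, 3, 4}
Step 4: find(3) -> no change; set of 3 is {2, 3, 4}
Step 5: union(9, 4) -> merged; set of 9 now {2, 3, 4, 9}
Component of 0: {0, 10}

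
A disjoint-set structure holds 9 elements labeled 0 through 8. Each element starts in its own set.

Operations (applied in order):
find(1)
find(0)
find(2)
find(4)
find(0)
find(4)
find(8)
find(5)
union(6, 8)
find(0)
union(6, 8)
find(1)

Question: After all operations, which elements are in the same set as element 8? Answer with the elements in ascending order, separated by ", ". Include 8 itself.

Step 1: find(1) -> no change; set of 1 is {1}
Step 2: find(0) -> no change; set of 0 is {0}
Step 3: find(2) -> no change; set of 2 is {2}
Step 4: find(4) -> no change; set of 4 is {4}
Step 5: find(0) -> no change; set of 0 is {0}
Step 6: find(4) -> no change; set of 4 is {4}
Step 7: find(8) -> no change; set of 8 is {8}
Step 8: find(5) -> no change; set of 5 is {5}
Step 9: union(6, 8) -> merged; set of 6 now {6, 8}
Step 10: find(0) -> no change; set of 0 is {0}
Step 11: union(6, 8) -> already same set; set of 6 now {6, 8}
Step 12: find(1) -> no change; set of 1 is {1}
Component of 8: {6, 8}

Answer: 6, 8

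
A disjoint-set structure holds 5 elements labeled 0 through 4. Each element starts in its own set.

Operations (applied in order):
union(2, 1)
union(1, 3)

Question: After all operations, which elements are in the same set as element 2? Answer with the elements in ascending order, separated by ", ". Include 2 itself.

Step 1: union(2, 1) -> merged; set of 2 now {1, 2}
Step 2: union(1, 3) -> merged; set of 1 now {1, 2, 3}
Component of 2: {1, 2, 3}

Answer: 1, 2, 3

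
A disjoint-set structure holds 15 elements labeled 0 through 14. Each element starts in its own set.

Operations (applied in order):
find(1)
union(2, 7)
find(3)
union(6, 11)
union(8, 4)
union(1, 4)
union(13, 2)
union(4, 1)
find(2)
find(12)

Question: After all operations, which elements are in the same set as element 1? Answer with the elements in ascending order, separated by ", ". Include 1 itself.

Step 1: find(1) -> no change; set of 1 is {1}
Step 2: union(2, 7) -> merged; set of 2 now {2, 7}
Step 3: find(3) -> no change; set of 3 is {3}
Step 4: union(6, 11) -> merged; set of 6 now {6, 11}
Step 5: union(8, 4) -> merged; set of 8 now {4, 8}
Step 6: union(1, 4) -> merged; set of 1 now {1, 4, 8}
Step 7: union(13, 2) -> merged; set of 13 now {2, 7, 13}
Step 8: union(4, 1) -> already same set; set of 4 now {1, 4, 8}
Step 9: find(2) -> no change; set of 2 is {2, 7, 13}
Step 10: find(12) -> no change; set of 12 is {12}
Component of 1: {1, 4, 8}

Answer: 1, 4, 8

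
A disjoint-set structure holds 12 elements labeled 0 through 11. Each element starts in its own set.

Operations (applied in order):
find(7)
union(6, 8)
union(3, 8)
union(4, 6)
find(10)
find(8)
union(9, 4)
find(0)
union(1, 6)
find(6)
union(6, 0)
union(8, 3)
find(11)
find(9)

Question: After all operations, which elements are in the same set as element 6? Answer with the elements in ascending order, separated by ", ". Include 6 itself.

Step 1: find(7) -> no change; set of 7 is {7}
Step 2: union(6, 8) -> merged; set of 6 now {6, 8}
Step 3: union(3, 8) -> merged; set of 3 now {3, 6, 8}
Step 4: union(4, 6) -> merged; set of 4 now {3, 4, 6, 8}
Step 5: find(10) -> no change; set of 10 is {10}
Step 6: find(8) -> no change; set of 8 is {3, 4, 6, 8}
Step 7: union(9, 4) -> merged; set of 9 now {3, 4, 6, 8, 9}
Step 8: find(0) -> no change; set of 0 is {0}
Step 9: union(1, 6) -> merged; set of 1 now {1, 3, 4, 6, 8, 9}
Step 10: find(6) -> no change; set of 6 is {1, 3, 4, 6, 8, 9}
Step 11: union(6, 0) -> merged; set of 6 now {0, 1, 3, 4, 6, 8, 9}
Step 12: union(8, 3) -> already same set; set of 8 now {0, 1, 3, 4, 6, 8, 9}
Step 13: find(11) -> no change; set of 11 is {11}
Step 14: find(9) -> no change; set of 9 is {0, 1, 3, 4, 6, 8, 9}
Component of 6: {0, 1, 3, 4, 6, 8, 9}

Answer: 0, 1, 3, 4, 6, 8, 9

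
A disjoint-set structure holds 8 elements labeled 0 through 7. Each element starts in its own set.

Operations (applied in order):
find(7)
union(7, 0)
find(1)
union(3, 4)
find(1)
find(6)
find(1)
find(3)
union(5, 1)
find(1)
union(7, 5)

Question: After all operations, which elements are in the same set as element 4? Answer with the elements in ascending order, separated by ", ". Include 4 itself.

Answer: 3, 4

Derivation:
Step 1: find(7) -> no change; set of 7 is {7}
Step 2: union(7, 0) -> merged; set of 7 now {0, 7}
Step 3: find(1) -> no change; set of 1 is {1}
Step 4: union(3, 4) -> merged; set of 3 now {3, 4}
Step 5: find(1) -> no change; set of 1 is {1}
Step 6: find(6) -> no change; set of 6 is {6}
Step 7: find(1) -> no change; set of 1 is {1}
Step 8: find(3) -> no change; set of 3 is {3, 4}
Step 9: union(5, 1) -> merged; set of 5 now {1, 5}
Step 10: find(1) -> no change; set of 1 is {1, 5}
Step 11: union(7, 5) -> merged; set of 7 now {0, 1, 5, 7}
Component of 4: {3, 4}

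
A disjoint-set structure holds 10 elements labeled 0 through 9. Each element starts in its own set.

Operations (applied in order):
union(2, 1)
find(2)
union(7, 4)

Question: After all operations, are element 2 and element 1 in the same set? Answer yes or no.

Step 1: union(2, 1) -> merged; set of 2 now {1, 2}
Step 2: find(2) -> no change; set of 2 is {1, 2}
Step 3: union(7, 4) -> merged; set of 7 now {4, 7}
Set of 2: {1, 2}; 1 is a member.

Answer: yes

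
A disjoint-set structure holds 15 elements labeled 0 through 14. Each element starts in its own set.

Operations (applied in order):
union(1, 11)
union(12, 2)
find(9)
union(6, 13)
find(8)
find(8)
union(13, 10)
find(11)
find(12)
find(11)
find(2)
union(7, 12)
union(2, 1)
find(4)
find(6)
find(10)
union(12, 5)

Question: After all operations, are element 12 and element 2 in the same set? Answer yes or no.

Answer: yes

Derivation:
Step 1: union(1, 11) -> merged; set of 1 now {1, 11}
Step 2: union(12, 2) -> merged; set of 12 now {2, 12}
Step 3: find(9) -> no change; set of 9 is {9}
Step 4: union(6, 13) -> merged; set of 6 now {6, 13}
Step 5: find(8) -> no change; set of 8 is {8}
Step 6: find(8) -> no change; set of 8 is {8}
Step 7: union(13, 10) -> merged; set of 13 now {6, 10, 13}
Step 8: find(11) -> no change; set of 11 is {1, 11}
Step 9: find(12) -> no change; set of 12 is {2, 12}
Step 10: find(11) -> no change; set of 11 is {1, 11}
Step 11: find(2) -> no change; set of 2 is {2, 12}
Step 12: union(7, 12) -> merged; set of 7 now {2, 7, 12}
Step 13: union(2, 1) -> merged; set of 2 now {1, 2, 7, 11, 12}
Step 14: find(4) -> no change; set of 4 is {4}
Step 15: find(6) -> no change; set of 6 is {6, 10, 13}
Step 16: find(10) -> no change; set of 10 is {6, 10, 13}
Step 17: union(12, 5) -> merged; set of 12 now {1, 2, 5, 7, 11, 12}
Set of 12: {1, 2, 5, 7, 11, 12}; 2 is a member.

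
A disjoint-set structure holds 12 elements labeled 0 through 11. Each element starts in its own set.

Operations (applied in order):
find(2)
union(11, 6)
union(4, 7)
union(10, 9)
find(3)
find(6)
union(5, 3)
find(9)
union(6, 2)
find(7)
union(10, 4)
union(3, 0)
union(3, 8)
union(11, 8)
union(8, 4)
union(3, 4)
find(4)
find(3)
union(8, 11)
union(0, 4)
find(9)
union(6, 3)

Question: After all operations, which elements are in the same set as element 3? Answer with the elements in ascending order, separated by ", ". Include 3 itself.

Step 1: find(2) -> no change; set of 2 is {2}
Step 2: union(11, 6) -> merged; set of 11 now {6, 11}
Step 3: union(4, 7) -> merged; set of 4 now {4, 7}
Step 4: union(10, 9) -> merged; set of 10 now {9, 10}
Step 5: find(3) -> no change; set of 3 is {3}
Step 6: find(6) -> no change; set of 6 is {6, 11}
Step 7: union(5, 3) -> merged; set of 5 now {3, 5}
Step 8: find(9) -> no change; set of 9 is {9, 10}
Step 9: union(6, 2) -> merged; set of 6 now {2, 6, 11}
Step 10: find(7) -> no change; set of 7 is {4, 7}
Step 11: union(10, 4) -> merged; set of 10 now {4, 7, 9, 10}
Step 12: union(3, 0) -> merged; set of 3 now {0, 3, 5}
Step 13: union(3, 8) -> merged; set of 3 now {0, 3, 5, 8}
Step 14: union(11, 8) -> merged; set of 11 now {0, 2, 3, 5, 6, 8, 11}
Step 15: union(8, 4) -> merged; set of 8 now {0, 2, 3, 4, 5, 6, 7, 8, 9, 10, 11}
Step 16: union(3, 4) -> already same set; set of 3 now {0, 2, 3, 4, 5, 6, 7, 8, 9, 10, 11}
Step 17: find(4) -> no change; set of 4 is {0, 2, 3, 4, 5, 6, 7, 8, 9, 10, 11}
Step 18: find(3) -> no change; set of 3 is {0, 2, 3, 4, 5, 6, 7, 8, 9, 10, 11}
Step 19: union(8, 11) -> already same set; set of 8 now {0, 2, 3, 4, 5, 6, 7, 8, 9, 10, 11}
Step 20: union(0, 4) -> already same set; set of 0 now {0, 2, 3, 4, 5, 6, 7, 8, 9, 10, 11}
Step 21: find(9) -> no change; set of 9 is {0, 2, 3, 4, 5, 6, 7, 8, 9, 10, 11}
Step 22: union(6, 3) -> already same set; set of 6 now {0, 2, 3, 4, 5, 6, 7, 8, 9, 10, 11}
Component of 3: {0, 2, 3, 4, 5, 6, 7, 8, 9, 10, 11}

Answer: 0, 2, 3, 4, 5, 6, 7, 8, 9, 10, 11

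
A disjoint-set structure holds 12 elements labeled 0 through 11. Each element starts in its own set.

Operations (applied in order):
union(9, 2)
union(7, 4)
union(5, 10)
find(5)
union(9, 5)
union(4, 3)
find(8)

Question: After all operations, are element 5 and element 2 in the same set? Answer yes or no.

Answer: yes

Derivation:
Step 1: union(9, 2) -> merged; set of 9 now {2, 9}
Step 2: union(7, 4) -> merged; set of 7 now {4, 7}
Step 3: union(5, 10) -> merged; set of 5 now {5, 10}
Step 4: find(5) -> no change; set of 5 is {5, 10}
Step 5: union(9, 5) -> merged; set of 9 now {2, 5, 9, 10}
Step 6: union(4, 3) -> merged; set of 4 now {3, 4, 7}
Step 7: find(8) -> no change; set of 8 is {8}
Set of 5: {2, 5, 9, 10}; 2 is a member.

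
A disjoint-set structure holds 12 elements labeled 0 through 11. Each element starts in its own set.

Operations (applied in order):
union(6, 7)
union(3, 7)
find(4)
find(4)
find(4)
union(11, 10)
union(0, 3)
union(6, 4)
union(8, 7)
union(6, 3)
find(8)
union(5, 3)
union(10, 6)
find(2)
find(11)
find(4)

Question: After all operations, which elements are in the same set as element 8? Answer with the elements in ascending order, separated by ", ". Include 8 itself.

Answer: 0, 3, 4, 5, 6, 7, 8, 10, 11

Derivation:
Step 1: union(6, 7) -> merged; set of 6 now {6, 7}
Step 2: union(3, 7) -> merged; set of 3 now {3, 6, 7}
Step 3: find(4) -> no change; set of 4 is {4}
Step 4: find(4) -> no change; set of 4 is {4}
Step 5: find(4) -> no change; set of 4 is {4}
Step 6: union(11, 10) -> merged; set of 11 now {10, 11}
Step 7: union(0, 3) -> merged; set of 0 now {0, 3, 6, 7}
Step 8: union(6, 4) -> merged; set of 6 now {0, 3, 4, 6, 7}
Step 9: union(8, 7) -> merged; set of 8 now {0, 3, 4, 6, 7, 8}
Step 10: union(6, 3) -> already same set; set of 6 now {0, 3, 4, 6, 7, 8}
Step 11: find(8) -> no change; set of 8 is {0, 3, 4, 6, 7, 8}
Step 12: union(5, 3) -> merged; set of 5 now {0, 3, 4, 5, 6, 7, 8}
Step 13: union(10, 6) -> merged; set of 10 now {0, 3, 4, 5, 6, 7, 8, 10, 11}
Step 14: find(2) -> no change; set of 2 is {2}
Step 15: find(11) -> no change; set of 11 is {0, 3, 4, 5, 6, 7, 8, 10, 11}
Step 16: find(4) -> no change; set of 4 is {0, 3, 4, 5, 6, 7, 8, 10, 11}
Component of 8: {0, 3, 4, 5, 6, 7, 8, 10, 11}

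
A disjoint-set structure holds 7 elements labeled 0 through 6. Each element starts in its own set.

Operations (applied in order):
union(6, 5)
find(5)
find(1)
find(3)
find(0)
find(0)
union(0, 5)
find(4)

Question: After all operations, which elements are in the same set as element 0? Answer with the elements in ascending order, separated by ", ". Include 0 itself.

Step 1: union(6, 5) -> merged; set of 6 now {5, 6}
Step 2: find(5) -> no change; set of 5 is {5, 6}
Step 3: find(1) -> no change; set of 1 is {1}
Step 4: find(3) -> no change; set of 3 is {3}
Step 5: find(0) -> no change; set of 0 is {0}
Step 6: find(0) -> no change; set of 0 is {0}
Step 7: union(0, 5) -> merged; set of 0 now {0, 5, 6}
Step 8: find(4) -> no change; set of 4 is {4}
Component of 0: {0, 5, 6}

Answer: 0, 5, 6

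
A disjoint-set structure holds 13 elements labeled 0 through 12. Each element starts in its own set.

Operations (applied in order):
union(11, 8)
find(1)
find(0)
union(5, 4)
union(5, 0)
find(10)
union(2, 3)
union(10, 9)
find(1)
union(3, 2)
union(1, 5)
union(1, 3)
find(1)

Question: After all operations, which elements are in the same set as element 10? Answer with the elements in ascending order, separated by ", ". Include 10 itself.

Step 1: union(11, 8) -> merged; set of 11 now {8, 11}
Step 2: find(1) -> no change; set of 1 is {1}
Step 3: find(0) -> no change; set of 0 is {0}
Step 4: union(5, 4) -> merged; set of 5 now {4, 5}
Step 5: union(5, 0) -> merged; set of 5 now {0, 4, 5}
Step 6: find(10) -> no change; set of 10 is {10}
Step 7: union(2, 3) -> merged; set of 2 now {2, 3}
Step 8: union(10, 9) -> merged; set of 10 now {9, 10}
Step 9: find(1) -> no change; set of 1 is {1}
Step 10: union(3, 2) -> already same set; set of 3 now {2, 3}
Step 11: union(1, 5) -> merged; set of 1 now {0, 1, 4, 5}
Step 12: union(1, 3) -> merged; set of 1 now {0, 1, 2, 3, 4, 5}
Step 13: find(1) -> no change; set of 1 is {0, 1, 2, 3, 4, 5}
Component of 10: {9, 10}

Answer: 9, 10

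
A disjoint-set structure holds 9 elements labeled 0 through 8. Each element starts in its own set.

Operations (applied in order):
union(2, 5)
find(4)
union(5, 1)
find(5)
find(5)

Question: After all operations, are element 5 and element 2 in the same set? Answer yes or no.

Answer: yes

Derivation:
Step 1: union(2, 5) -> merged; set of 2 now {2, 5}
Step 2: find(4) -> no change; set of 4 is {4}
Step 3: union(5, 1) -> merged; set of 5 now {1, 2, 5}
Step 4: find(5) -> no change; set of 5 is {1, 2, 5}
Step 5: find(5) -> no change; set of 5 is {1, 2, 5}
Set of 5: {1, 2, 5}; 2 is a member.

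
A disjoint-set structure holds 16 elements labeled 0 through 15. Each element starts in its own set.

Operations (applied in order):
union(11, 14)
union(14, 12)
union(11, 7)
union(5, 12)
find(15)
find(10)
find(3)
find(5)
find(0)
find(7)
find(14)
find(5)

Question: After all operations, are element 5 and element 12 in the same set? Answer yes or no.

Step 1: union(11, 14) -> merged; set of 11 now {11, 14}
Step 2: union(14, 12) -> merged; set of 14 now {11, 12, 14}
Step 3: union(11, 7) -> merged; set of 11 now {7, 11, 12, 14}
Step 4: union(5, 12) -> merged; set of 5 now {5, 7, 11, 12, 14}
Step 5: find(15) -> no change; set of 15 is {15}
Step 6: find(10) -> no change; set of 10 is {10}
Step 7: find(3) -> no change; set of 3 is {3}
Step 8: find(5) -> no change; set of 5 is {5, 7, 11, 12, 14}
Step 9: find(0) -> no change; set of 0 is {0}
Step 10: find(7) -> no change; set of 7 is {5, 7, 11, 12, 14}
Step 11: find(14) -> no change; set of 14 is {5, 7, 11, 12, 14}
Step 12: find(5) -> no change; set of 5 is {5, 7, 11, 12, 14}
Set of 5: {5, 7, 11, 12, 14}; 12 is a member.

Answer: yes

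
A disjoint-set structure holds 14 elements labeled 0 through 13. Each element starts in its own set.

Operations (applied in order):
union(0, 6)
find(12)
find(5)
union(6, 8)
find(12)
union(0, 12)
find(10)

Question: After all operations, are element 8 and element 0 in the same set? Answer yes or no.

Answer: yes

Derivation:
Step 1: union(0, 6) -> merged; set of 0 now {0, 6}
Step 2: find(12) -> no change; set of 12 is {12}
Step 3: find(5) -> no change; set of 5 is {5}
Step 4: union(6, 8) -> merged; set of 6 now {0, 6, 8}
Step 5: find(12) -> no change; set of 12 is {12}
Step 6: union(0, 12) -> merged; set of 0 now {0, 6, 8, 12}
Step 7: find(10) -> no change; set of 10 is {10}
Set of 8: {0, 6, 8, 12}; 0 is a member.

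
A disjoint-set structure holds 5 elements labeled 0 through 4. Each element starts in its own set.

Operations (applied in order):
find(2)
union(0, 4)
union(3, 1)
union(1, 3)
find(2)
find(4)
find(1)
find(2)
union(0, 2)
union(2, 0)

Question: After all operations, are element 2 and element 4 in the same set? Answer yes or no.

Answer: yes

Derivation:
Step 1: find(2) -> no change; set of 2 is {2}
Step 2: union(0, 4) -> merged; set of 0 now {0, 4}
Step 3: union(3, 1) -> merged; set of 3 now {1, 3}
Step 4: union(1, 3) -> already same set; set of 1 now {1, 3}
Step 5: find(2) -> no change; set of 2 is {2}
Step 6: find(4) -> no change; set of 4 is {0, 4}
Step 7: find(1) -> no change; set of 1 is {1, 3}
Step 8: find(2) -> no change; set of 2 is {2}
Step 9: union(0, 2) -> merged; set of 0 now {0, 2, 4}
Step 10: union(2, 0) -> already same set; set of 2 now {0, 2, 4}
Set of 2: {0, 2, 4}; 4 is a member.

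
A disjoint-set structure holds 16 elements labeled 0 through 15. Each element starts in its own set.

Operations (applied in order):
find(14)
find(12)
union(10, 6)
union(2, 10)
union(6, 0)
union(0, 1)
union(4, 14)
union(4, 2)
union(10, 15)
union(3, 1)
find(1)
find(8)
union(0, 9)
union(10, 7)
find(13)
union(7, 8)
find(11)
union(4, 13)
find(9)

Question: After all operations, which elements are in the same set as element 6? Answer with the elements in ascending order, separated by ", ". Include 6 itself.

Answer: 0, 1, 2, 3, 4, 6, 7, 8, 9, 10, 13, 14, 15

Derivation:
Step 1: find(14) -> no change; set of 14 is {14}
Step 2: find(12) -> no change; set of 12 is {12}
Step 3: union(10, 6) -> merged; set of 10 now {6, 10}
Step 4: union(2, 10) -> merged; set of 2 now {2, 6, 10}
Step 5: union(6, 0) -> merged; set of 6 now {0, 2, 6, 10}
Step 6: union(0, 1) -> merged; set of 0 now {0, 1, 2, 6, 10}
Step 7: union(4, 14) -> merged; set of 4 now {4, 14}
Step 8: union(4, 2) -> merged; set of 4 now {0, 1, 2, 4, 6, 10, 14}
Step 9: union(10, 15) -> merged; set of 10 now {0, 1, 2, 4, 6, 10, 14, 15}
Step 10: union(3, 1) -> merged; set of 3 now {0, 1, 2, 3, 4, 6, 10, 14, 15}
Step 11: find(1) -> no change; set of 1 is {0, 1, 2, 3, 4, 6, 10, 14, 15}
Step 12: find(8) -> no change; set of 8 is {8}
Step 13: union(0, 9) -> merged; set of 0 now {0, 1, 2, 3, 4, 6, 9, 10, 14, 15}
Step 14: union(10, 7) -> merged; set of 10 now {0, 1, 2, 3, 4, 6, 7, 9, 10, 14, 15}
Step 15: find(13) -> no change; set of 13 is {13}
Step 16: union(7, 8) -> merged; set of 7 now {0, 1, 2, 3, 4, 6, 7, 8, 9, 10, 14, 15}
Step 17: find(11) -> no change; set of 11 is {11}
Step 18: union(4, 13) -> merged; set of 4 now {0, 1, 2, 3, 4, 6, 7, 8, 9, 10, 13, 14, 15}
Step 19: find(9) -> no change; set of 9 is {0, 1, 2, 3, 4, 6, 7, 8, 9, 10, 13, 14, 15}
Component of 6: {0, 1, 2, 3, 4, 6, 7, 8, 9, 10, 13, 14, 15}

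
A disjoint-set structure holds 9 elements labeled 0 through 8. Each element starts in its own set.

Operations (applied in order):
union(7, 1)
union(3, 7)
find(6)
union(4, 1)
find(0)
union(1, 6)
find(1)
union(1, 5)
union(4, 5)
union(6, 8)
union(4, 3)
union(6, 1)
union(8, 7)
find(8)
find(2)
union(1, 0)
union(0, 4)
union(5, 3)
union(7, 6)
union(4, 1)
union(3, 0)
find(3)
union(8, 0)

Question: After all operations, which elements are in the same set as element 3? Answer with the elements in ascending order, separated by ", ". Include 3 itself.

Step 1: union(7, 1) -> merged; set of 7 now {1, 7}
Step 2: union(3, 7) -> merged; set of 3 now {1, 3, 7}
Step 3: find(6) -> no change; set of 6 is {6}
Step 4: union(4, 1) -> merged; set of 4 now {1, 3, 4, 7}
Step 5: find(0) -> no change; set of 0 is {0}
Step 6: union(1, 6) -> merged; set of 1 now {1, 3, 4, 6, 7}
Step 7: find(1) -> no change; set of 1 is {1, 3, 4, 6, 7}
Step 8: union(1, 5) -> merged; set of 1 now {1, 3, 4, 5, 6, 7}
Step 9: union(4, 5) -> already same set; set of 4 now {1, 3, 4, 5, 6, 7}
Step 10: union(6, 8) -> merged; set of 6 now {1, 3, 4, 5, 6, 7, 8}
Step 11: union(4, 3) -> already same set; set of 4 now {1, 3, 4, 5, 6, 7, 8}
Step 12: union(6, 1) -> already same set; set of 6 now {1, 3, 4, 5, 6, 7, 8}
Step 13: union(8, 7) -> already same set; set of 8 now {1, 3, 4, 5, 6, 7, 8}
Step 14: find(8) -> no change; set of 8 is {1, 3, 4, 5, 6, 7, 8}
Step 15: find(2) -> no change; set of 2 is {2}
Step 16: union(1, 0) -> merged; set of 1 now {0, 1, 3, 4, 5, 6, 7, 8}
Step 17: union(0, 4) -> already same set; set of 0 now {0, 1, 3, 4, 5, 6, 7, 8}
Step 18: union(5, 3) -> already same set; set of 5 now {0, 1, 3, 4, 5, 6, 7, 8}
Step 19: union(7, 6) -> already same set; set of 7 now {0, 1, 3, 4, 5, 6, 7, 8}
Step 20: union(4, 1) -> already same set; set of 4 now {0, 1, 3, 4, 5, 6, 7, 8}
Step 21: union(3, 0) -> already same set; set of 3 now {0, 1, 3, 4, 5, 6, 7, 8}
Step 22: find(3) -> no change; set of 3 is {0, 1, 3, 4, 5, 6, 7, 8}
Step 23: union(8, 0) -> already same set; set of 8 now {0, 1, 3, 4, 5, 6, 7, 8}
Component of 3: {0, 1, 3, 4, 5, 6, 7, 8}

Answer: 0, 1, 3, 4, 5, 6, 7, 8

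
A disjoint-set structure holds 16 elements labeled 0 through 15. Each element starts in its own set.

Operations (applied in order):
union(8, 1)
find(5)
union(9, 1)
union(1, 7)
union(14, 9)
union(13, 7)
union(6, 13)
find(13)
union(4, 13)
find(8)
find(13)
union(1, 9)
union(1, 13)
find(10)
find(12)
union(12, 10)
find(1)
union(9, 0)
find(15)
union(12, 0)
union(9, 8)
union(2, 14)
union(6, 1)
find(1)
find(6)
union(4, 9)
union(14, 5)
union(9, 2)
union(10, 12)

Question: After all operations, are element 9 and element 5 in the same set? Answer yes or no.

Step 1: union(8, 1) -> merged; set of 8 now {1, 8}
Step 2: find(5) -> no change; set of 5 is {5}
Step 3: union(9, 1) -> merged; set of 9 now {1, 8, 9}
Step 4: union(1, 7) -> merged; set of 1 now {1, 7, 8, 9}
Step 5: union(14, 9) -> merged; set of 14 now {1, 7, 8, 9, 14}
Step 6: union(13, 7) -> merged; set of 13 now {1, 7, 8, 9, 13, 14}
Step 7: union(6, 13) -> merged; set of 6 now {1, 6, 7, 8, 9, 13, 14}
Step 8: find(13) -> no change; set of 13 is {1, 6, 7, 8, 9, 13, 14}
Step 9: union(4, 13) -> merged; set of 4 now {1, 4, 6, 7, 8, 9, 13, 14}
Step 10: find(8) -> no change; set of 8 is {1, 4, 6, 7, 8, 9, 13, 14}
Step 11: find(13) -> no change; set of 13 is {1, 4, 6, 7, 8, 9, 13, 14}
Step 12: union(1, 9) -> already same set; set of 1 now {1, 4, 6, 7, 8, 9, 13, 14}
Step 13: union(1, 13) -> already same set; set of 1 now {1, 4, 6, 7, 8, 9, 13, 14}
Step 14: find(10) -> no change; set of 10 is {10}
Step 15: find(12) -> no change; set of 12 is {12}
Step 16: union(12, 10) -> merged; set of 12 now {10, 12}
Step 17: find(1) -> no change; set of 1 is {1, 4, 6, 7, 8, 9, 13, 14}
Step 18: union(9, 0) -> merged; set of 9 now {0, 1, 4, 6, 7, 8, 9, 13, 14}
Step 19: find(15) -> no change; set of 15 is {15}
Step 20: union(12, 0) -> merged; set of 12 now {0, 1, 4, 6, 7, 8, 9, 10, 12, 13, 14}
Step 21: union(9, 8) -> already same set; set of 9 now {0, 1, 4, 6, 7, 8, 9, 10, 12, 13, 14}
Step 22: union(2, 14) -> merged; set of 2 now {0, 1, 2, 4, 6, 7, 8, 9, 10, 12, 13, 14}
Step 23: union(6, 1) -> already same set; set of 6 now {0, 1, 2, 4, 6, 7, 8, 9, 10, 12, 13, 14}
Step 24: find(1) -> no change; set of 1 is {0, 1, 2, 4, 6, 7, 8, 9, 10, 12, 13, 14}
Step 25: find(6) -> no change; set of 6 is {0, 1, 2, 4, 6, 7, 8, 9, 10, 12, 13, 14}
Step 26: union(4, 9) -> already same set; set of 4 now {0, 1, 2, 4, 6, 7, 8, 9, 10, 12, 13, 14}
Step 27: union(14, 5) -> merged; set of 14 now {0, 1, 2, 4, 5, 6, 7, 8, 9, 10, 12, 13, 14}
Step 28: union(9, 2) -> already same set; set of 9 now {0, 1, 2, 4, 5, 6, 7, 8, 9, 10, 12, 13, 14}
Step 29: union(10, 12) -> already same set; set of 10 now {0, 1, 2, 4, 5, 6, 7, 8, 9, 10, 12, 13, 14}
Set of 9: {0, 1, 2, 4, 5, 6, 7, 8, 9, 10, 12, 13, 14}; 5 is a member.

Answer: yes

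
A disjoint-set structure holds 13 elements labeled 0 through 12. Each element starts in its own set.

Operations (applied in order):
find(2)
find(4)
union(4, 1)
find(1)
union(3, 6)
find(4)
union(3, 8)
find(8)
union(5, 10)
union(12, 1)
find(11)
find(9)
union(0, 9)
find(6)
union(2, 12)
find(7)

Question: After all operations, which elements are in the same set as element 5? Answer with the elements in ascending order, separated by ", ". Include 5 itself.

Answer: 5, 10

Derivation:
Step 1: find(2) -> no change; set of 2 is {2}
Step 2: find(4) -> no change; set of 4 is {4}
Step 3: union(4, 1) -> merged; set of 4 now {1, 4}
Step 4: find(1) -> no change; set of 1 is {1, 4}
Step 5: union(3, 6) -> merged; set of 3 now {3, 6}
Step 6: find(4) -> no change; set of 4 is {1, 4}
Step 7: union(3, 8) -> merged; set of 3 now {3, 6, 8}
Step 8: find(8) -> no change; set of 8 is {3, 6, 8}
Step 9: union(5, 10) -> merged; set of 5 now {5, 10}
Step 10: union(12, 1) -> merged; set of 12 now {1, 4, 12}
Step 11: find(11) -> no change; set of 11 is {11}
Step 12: find(9) -> no change; set of 9 is {9}
Step 13: union(0, 9) -> merged; set of 0 now {0, 9}
Step 14: find(6) -> no change; set of 6 is {3, 6, 8}
Step 15: union(2, 12) -> merged; set of 2 now {1, 2, 4, 12}
Step 16: find(7) -> no change; set of 7 is {7}
Component of 5: {5, 10}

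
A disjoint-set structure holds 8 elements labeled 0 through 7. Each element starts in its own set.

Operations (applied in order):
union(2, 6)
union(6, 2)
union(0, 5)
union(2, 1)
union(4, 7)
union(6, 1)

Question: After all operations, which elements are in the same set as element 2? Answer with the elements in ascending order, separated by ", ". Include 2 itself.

Answer: 1, 2, 6

Derivation:
Step 1: union(2, 6) -> merged; set of 2 now {2, 6}
Step 2: union(6, 2) -> already same set; set of 6 now {2, 6}
Step 3: union(0, 5) -> merged; set of 0 now {0, 5}
Step 4: union(2, 1) -> merged; set of 2 now {1, 2, 6}
Step 5: union(4, 7) -> merged; set of 4 now {4, 7}
Step 6: union(6, 1) -> already same set; set of 6 now {1, 2, 6}
Component of 2: {1, 2, 6}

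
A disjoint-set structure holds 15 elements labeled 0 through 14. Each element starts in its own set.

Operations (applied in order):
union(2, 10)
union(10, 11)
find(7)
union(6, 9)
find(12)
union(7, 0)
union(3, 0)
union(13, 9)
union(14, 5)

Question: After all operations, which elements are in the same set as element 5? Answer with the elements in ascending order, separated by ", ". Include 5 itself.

Answer: 5, 14

Derivation:
Step 1: union(2, 10) -> merged; set of 2 now {2, 10}
Step 2: union(10, 11) -> merged; set of 10 now {2, 10, 11}
Step 3: find(7) -> no change; set of 7 is {7}
Step 4: union(6, 9) -> merged; set of 6 now {6, 9}
Step 5: find(12) -> no change; set of 12 is {12}
Step 6: union(7, 0) -> merged; set of 7 now {0, 7}
Step 7: union(3, 0) -> merged; set of 3 now {0, 3, 7}
Step 8: union(13, 9) -> merged; set of 13 now {6, 9, 13}
Step 9: union(14, 5) -> merged; set of 14 now {5, 14}
Component of 5: {5, 14}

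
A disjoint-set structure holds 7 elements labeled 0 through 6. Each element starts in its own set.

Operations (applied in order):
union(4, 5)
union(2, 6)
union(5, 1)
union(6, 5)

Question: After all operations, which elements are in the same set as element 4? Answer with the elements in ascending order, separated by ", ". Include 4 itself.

Answer: 1, 2, 4, 5, 6

Derivation:
Step 1: union(4, 5) -> merged; set of 4 now {4, 5}
Step 2: union(2, 6) -> merged; set of 2 now {2, 6}
Step 3: union(5, 1) -> merged; set of 5 now {1, 4, 5}
Step 4: union(6, 5) -> merged; set of 6 now {1, 2, 4, 5, 6}
Component of 4: {1, 2, 4, 5, 6}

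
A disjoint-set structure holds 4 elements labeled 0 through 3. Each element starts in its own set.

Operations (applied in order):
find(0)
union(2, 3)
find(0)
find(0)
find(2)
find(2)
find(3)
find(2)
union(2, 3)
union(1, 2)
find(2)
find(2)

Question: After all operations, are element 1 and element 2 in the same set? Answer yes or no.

Step 1: find(0) -> no change; set of 0 is {0}
Step 2: union(2, 3) -> merged; set of 2 now {2, 3}
Step 3: find(0) -> no change; set of 0 is {0}
Step 4: find(0) -> no change; set of 0 is {0}
Step 5: find(2) -> no change; set of 2 is {2, 3}
Step 6: find(2) -> no change; set of 2 is {2, 3}
Step 7: find(3) -> no change; set of 3 is {2, 3}
Step 8: find(2) -> no change; set of 2 is {2, 3}
Step 9: union(2, 3) -> already same set; set of 2 now {2, 3}
Step 10: union(1, 2) -> merged; set of 1 now {1, 2, 3}
Step 11: find(2) -> no change; set of 2 is {1, 2, 3}
Step 12: find(2) -> no change; set of 2 is {1, 2, 3}
Set of 1: {1, 2, 3}; 2 is a member.

Answer: yes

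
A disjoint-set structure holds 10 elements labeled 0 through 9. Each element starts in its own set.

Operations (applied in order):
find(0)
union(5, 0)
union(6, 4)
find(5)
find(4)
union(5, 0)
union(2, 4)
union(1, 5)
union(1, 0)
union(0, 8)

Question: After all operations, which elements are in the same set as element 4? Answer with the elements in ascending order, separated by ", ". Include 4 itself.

Step 1: find(0) -> no change; set of 0 is {0}
Step 2: union(5, 0) -> merged; set of 5 now {0, 5}
Step 3: union(6, 4) -> merged; set of 6 now {4, 6}
Step 4: find(5) -> no change; set of 5 is {0, 5}
Step 5: find(4) -> no change; set of 4 is {4, 6}
Step 6: union(5, 0) -> already same set; set of 5 now {0, 5}
Step 7: union(2, 4) -> merged; set of 2 now {2, 4, 6}
Step 8: union(1, 5) -> merged; set of 1 now {0, 1, 5}
Step 9: union(1, 0) -> already same set; set of 1 now {0, 1, 5}
Step 10: union(0, 8) -> merged; set of 0 now {0, 1, 5, 8}
Component of 4: {2, 4, 6}

Answer: 2, 4, 6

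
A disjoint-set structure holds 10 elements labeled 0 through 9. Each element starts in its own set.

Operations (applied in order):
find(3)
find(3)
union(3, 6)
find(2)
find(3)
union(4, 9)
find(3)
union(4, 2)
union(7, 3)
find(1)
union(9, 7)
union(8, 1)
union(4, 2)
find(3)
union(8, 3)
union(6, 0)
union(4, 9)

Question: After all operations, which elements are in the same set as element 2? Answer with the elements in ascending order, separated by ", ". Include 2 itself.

Answer: 0, 1, 2, 3, 4, 6, 7, 8, 9

Derivation:
Step 1: find(3) -> no change; set of 3 is {3}
Step 2: find(3) -> no change; set of 3 is {3}
Step 3: union(3, 6) -> merged; set of 3 now {3, 6}
Step 4: find(2) -> no change; set of 2 is {2}
Step 5: find(3) -> no change; set of 3 is {3, 6}
Step 6: union(4, 9) -> merged; set of 4 now {4, 9}
Step 7: find(3) -> no change; set of 3 is {3, 6}
Step 8: union(4, 2) -> merged; set of 4 now {2, 4, 9}
Step 9: union(7, 3) -> merged; set of 7 now {3, 6, 7}
Step 10: find(1) -> no change; set of 1 is {1}
Step 11: union(9, 7) -> merged; set of 9 now {2, 3, 4, 6, 7, 9}
Step 12: union(8, 1) -> merged; set of 8 now {1, 8}
Step 13: union(4, 2) -> already same set; set of 4 now {2, 3, 4, 6, 7, 9}
Step 14: find(3) -> no change; set of 3 is {2, 3, 4, 6, 7, 9}
Step 15: union(8, 3) -> merged; set of 8 now {1, 2, 3, 4, 6, 7, 8, 9}
Step 16: union(6, 0) -> merged; set of 6 now {0, 1, 2, 3, 4, 6, 7, 8, 9}
Step 17: union(4, 9) -> already same set; set of 4 now {0, 1, 2, 3, 4, 6, 7, 8, 9}
Component of 2: {0, 1, 2, 3, 4, 6, 7, 8, 9}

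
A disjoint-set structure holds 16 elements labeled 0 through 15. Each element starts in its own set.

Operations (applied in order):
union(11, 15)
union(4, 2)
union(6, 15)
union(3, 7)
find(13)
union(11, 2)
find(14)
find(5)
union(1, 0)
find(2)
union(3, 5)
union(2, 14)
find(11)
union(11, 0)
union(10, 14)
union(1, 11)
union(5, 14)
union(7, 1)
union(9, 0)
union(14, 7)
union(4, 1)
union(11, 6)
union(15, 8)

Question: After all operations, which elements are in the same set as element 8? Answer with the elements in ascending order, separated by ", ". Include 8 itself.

Step 1: union(11, 15) -> merged; set of 11 now {11, 15}
Step 2: union(4, 2) -> merged; set of 4 now {2, 4}
Step 3: union(6, 15) -> merged; set of 6 now {6, 11, 15}
Step 4: union(3, 7) -> merged; set of 3 now {3, 7}
Step 5: find(13) -> no change; set of 13 is {13}
Step 6: union(11, 2) -> merged; set of 11 now {2, 4, 6, 11, 15}
Step 7: find(14) -> no change; set of 14 is {14}
Step 8: find(5) -> no change; set of 5 is {5}
Step 9: union(1, 0) -> merged; set of 1 now {0, 1}
Step 10: find(2) -> no change; set of 2 is {2, 4, 6, 11, 15}
Step 11: union(3, 5) -> merged; set of 3 now {3, 5, 7}
Step 12: union(2, 14) -> merged; set of 2 now {2, 4, 6, 11, 14, 15}
Step 13: find(11) -> no change; set of 11 is {2, 4, 6, 11, 14, 15}
Step 14: union(11, 0) -> merged; set of 11 now {0, 1, 2, 4, 6, 11, 14, 15}
Step 15: union(10, 14) -> merged; set of 10 now {0, 1, 2, 4, 6, 10, 11, 14, 15}
Step 16: union(1, 11) -> already same set; set of 1 now {0, 1, 2, 4, 6, 10, 11, 14, 15}
Step 17: union(5, 14) -> merged; set of 5 now {0, 1, 2, 3, 4, 5, 6, 7, 10, 11, 14, 15}
Step 18: union(7, 1) -> already same set; set of 7 now {0, 1, 2, 3, 4, 5, 6, 7, 10, 11, 14, 15}
Step 19: union(9, 0) -> merged; set of 9 now {0, 1, 2, 3, 4, 5, 6, 7, 9, 10, 11, 14, 15}
Step 20: union(14, 7) -> already same set; set of 14 now {0, 1, 2, 3, 4, 5, 6, 7, 9, 10, 11, 14, 15}
Step 21: union(4, 1) -> already same set; set of 4 now {0, 1, 2, 3, 4, 5, 6, 7, 9, 10, 11, 14, 15}
Step 22: union(11, 6) -> already same set; set of 11 now {0, 1, 2, 3, 4, 5, 6, 7, 9, 10, 11, 14, 15}
Step 23: union(15, 8) -> merged; set of 15 now {0, 1, 2, 3, 4, 5, 6, 7, 8, 9, 10, 11, 14, 15}
Component of 8: {0, 1, 2, 3, 4, 5, 6, 7, 8, 9, 10, 11, 14, 15}

Answer: 0, 1, 2, 3, 4, 5, 6, 7, 8, 9, 10, 11, 14, 15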